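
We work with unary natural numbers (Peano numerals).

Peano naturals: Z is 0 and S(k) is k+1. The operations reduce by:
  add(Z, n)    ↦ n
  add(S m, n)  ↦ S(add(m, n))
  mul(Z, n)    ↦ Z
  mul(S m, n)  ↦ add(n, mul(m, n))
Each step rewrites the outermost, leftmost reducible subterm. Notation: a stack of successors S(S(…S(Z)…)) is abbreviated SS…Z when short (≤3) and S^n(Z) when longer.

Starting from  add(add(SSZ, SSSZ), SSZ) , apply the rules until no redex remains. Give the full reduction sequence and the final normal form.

Answer: normal form = S^7(Z)  (in 9 steps)

Derivation:
  start: add(add(SSZ, SSSZ), SSZ)
  →1  add(S(add(SZ, SSSZ)), SSZ)
  →2  S(add(add(SZ, SSSZ), SSZ))
  →3  S(add(S(add(Z, SSSZ)), SSZ))
  →4  S(S(add(add(Z, SSSZ), SSZ)))
  →5  S(S(add(SSSZ, SSZ)))
  →6  S(S(S(add(SSZ, SSZ))))
  →7  S(S(S(S(add(SZ, SSZ)))))
  →8  S(S(S(S(S(add(Z, SSZ))))))
  →9  S^7(Z)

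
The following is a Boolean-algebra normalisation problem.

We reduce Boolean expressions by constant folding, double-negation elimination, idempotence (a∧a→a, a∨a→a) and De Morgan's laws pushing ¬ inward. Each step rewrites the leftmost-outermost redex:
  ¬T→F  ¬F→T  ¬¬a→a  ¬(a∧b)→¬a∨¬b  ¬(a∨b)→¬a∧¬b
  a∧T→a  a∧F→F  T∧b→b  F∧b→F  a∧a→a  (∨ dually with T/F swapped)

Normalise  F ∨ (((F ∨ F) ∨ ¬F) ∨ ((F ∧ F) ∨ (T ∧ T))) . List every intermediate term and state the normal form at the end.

Answer: normal form = T  (in 5 steps)

Reduction:
  start: F ∨ (((F ∨ F) ∨ ¬F) ∨ ((F ∧ F) ∨ (T ∧ T)))
  →1  ((F ∨ F) ∨ ¬F) ∨ ((F ∧ F) ∨ (T ∧ T))
  →2  (F ∨ ¬F) ∨ ((F ∧ F) ∨ (T ∧ T))
  →3  ¬F ∨ ((F ∧ F) ∨ (T ∧ T))
  →4  T ∨ ((F ∧ F) ∨ (T ∧ T))
  →5  T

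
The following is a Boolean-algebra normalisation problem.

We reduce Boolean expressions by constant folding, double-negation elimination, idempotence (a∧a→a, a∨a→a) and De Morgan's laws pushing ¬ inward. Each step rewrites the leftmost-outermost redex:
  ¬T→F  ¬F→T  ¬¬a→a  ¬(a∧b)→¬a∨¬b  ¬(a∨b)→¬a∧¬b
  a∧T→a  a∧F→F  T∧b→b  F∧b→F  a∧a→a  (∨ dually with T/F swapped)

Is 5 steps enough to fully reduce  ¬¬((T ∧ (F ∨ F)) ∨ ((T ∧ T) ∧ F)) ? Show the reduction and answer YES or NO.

Answer: YES — reaches normal form F in 5 ≤ 5 steps

Reduction:
  start: ¬¬((T ∧ (F ∨ F)) ∨ ((T ∧ T) ∧ F))
  [1] (T ∧ (F ∨ F)) ∨ ((T ∧ T) ∧ F)
  [2] (F ∨ F) ∨ ((T ∧ T) ∧ F)
  [3] F ∨ ((T ∧ T) ∧ F)
  [4] (T ∧ T) ∧ F
  [5] F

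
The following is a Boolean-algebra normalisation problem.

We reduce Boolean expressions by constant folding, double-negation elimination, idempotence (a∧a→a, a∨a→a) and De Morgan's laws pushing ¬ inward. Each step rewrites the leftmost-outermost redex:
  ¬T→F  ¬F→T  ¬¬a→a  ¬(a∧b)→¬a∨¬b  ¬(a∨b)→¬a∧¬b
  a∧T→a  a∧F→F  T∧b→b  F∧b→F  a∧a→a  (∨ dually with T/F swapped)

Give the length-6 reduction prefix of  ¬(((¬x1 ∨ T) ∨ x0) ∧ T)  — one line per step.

  start: ¬(((¬x1 ∨ T) ∨ x0) ∧ T)
  step 1: ¬((¬x1 ∨ T) ∨ x0) ∨ ¬T
  step 2: (¬(¬x1 ∨ T) ∧ ¬x0) ∨ ¬T
  step 3: ((¬¬x1 ∧ ¬T) ∧ ¬x0) ∨ ¬T
  step 4: ((x1 ∧ ¬T) ∧ ¬x0) ∨ ¬T
  step 5: ((x1 ∧ F) ∧ ¬x0) ∨ ¬T
  step 6: (F ∧ ¬x0) ∨ ¬T

Answer: after 6 steps: (F ∧ ¬x0) ∨ ¬T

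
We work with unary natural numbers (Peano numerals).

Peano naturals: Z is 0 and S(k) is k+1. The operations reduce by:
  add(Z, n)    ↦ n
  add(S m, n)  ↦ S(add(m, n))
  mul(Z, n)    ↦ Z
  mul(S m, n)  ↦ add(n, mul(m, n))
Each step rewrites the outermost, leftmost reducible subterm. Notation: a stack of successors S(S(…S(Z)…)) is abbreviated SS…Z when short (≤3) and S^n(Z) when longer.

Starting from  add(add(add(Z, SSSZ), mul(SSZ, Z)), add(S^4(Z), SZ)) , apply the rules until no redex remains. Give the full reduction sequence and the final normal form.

Answer: normal form = S^8(Z)  (in 19 steps)

Reduction:
  start: add(add(add(Z, SSSZ), mul(SSZ, Z)), add(S^4(Z), SZ))
  →1  add(add(SSSZ, mul(SSZ, Z)), add(S^4(Z), SZ))
  →2  add(S(add(SSZ, mul(SSZ, Z))), add(S^4(Z), SZ))
  →3  S(add(add(SSZ, mul(SSZ, Z)), add(S^4(Z), SZ)))
  →4  S(add(S(add(SZ, mul(SSZ, Z))), add(S^4(Z), SZ)))
  →5  S(S(add(add(SZ, mul(SSZ, Z)), add(S^4(Z), SZ))))
  →6  S(S(add(S(add(Z, mul(SSZ, Z))), add(S^4(Z), SZ))))
  →7  S(S(S(add(add(Z, mul(SSZ, Z)), add(S^4(Z), SZ)))))
  →8  S(S(S(add(mul(SSZ, Z), add(S^4(Z), SZ)))))
  →9  S(S(S(add(add(Z, mul(SZ, Z)), add(S^4(Z), SZ)))))
  →10  S(S(S(add(mul(SZ, Z), add(S^4(Z), SZ)))))
  →11  S(S(S(add(add(Z, mul(Z, Z)), add(S^4(Z), SZ)))))
  →12  S(S(S(add(mul(Z, Z), add(S^4(Z), SZ)))))
  →13  S(S(S(add(Z, add(S^4(Z), SZ)))))
  →14  S(S(S(add(S^4(Z), SZ))))
  →15  S(S(S(S(add(SSSZ, SZ)))))
  →16  S(S(S(S(S(add(SSZ, SZ))))))
  →17  S(S(S(S(S(S(add(SZ, SZ)))))))
  →18  S(S(S(S(S(S(S(add(Z, SZ))))))))
  →19  S^8(Z)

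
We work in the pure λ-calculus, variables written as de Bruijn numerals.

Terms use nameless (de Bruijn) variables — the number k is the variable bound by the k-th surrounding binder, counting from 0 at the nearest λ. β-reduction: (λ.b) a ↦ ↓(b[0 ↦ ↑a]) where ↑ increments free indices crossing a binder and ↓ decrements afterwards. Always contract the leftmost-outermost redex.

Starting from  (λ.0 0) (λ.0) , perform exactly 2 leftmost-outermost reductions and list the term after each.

Answer: after 2 steps: λ.0

Working:
  start: (λ.0 0) (λ.0)
  [1] (λ.0) (λ.0)
  [2] λ.0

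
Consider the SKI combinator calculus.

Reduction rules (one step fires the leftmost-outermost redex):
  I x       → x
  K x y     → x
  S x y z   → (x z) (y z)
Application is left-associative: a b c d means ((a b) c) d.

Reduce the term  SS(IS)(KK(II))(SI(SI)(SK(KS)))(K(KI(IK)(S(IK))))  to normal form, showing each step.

Answer: normal form = SK  (in 14 steps)

Working:
  start: SS(IS)(KK(II))(SI(SI)(SK(KS)))(K(KI(IK)(S(IK))))
  [1] S(KK(II))(IS(KK(II)))(SI(SI)(SK(KS)))(K(KI(IK)(S(IK))))
  [2] KK(II)(SI(SI)(SK(KS)))(IS(KK(II))(SI(SI)(SK(KS))))(K(KI(IK)(S(IK))))
  [3] K(SI(SI)(SK(KS)))(IS(KK(II))(SI(SI)(SK(KS))))(K(KI(IK)(S(IK))))
  [4] SI(SI)(SK(KS))(K(KI(IK)(S(IK))))
  [5] I(SK(KS))(SI(SK(KS)))(K(KI(IK)(S(IK))))
  [6] SK(KS)(SI(SK(KS)))(K(KI(IK)(S(IK))))
  [7] K(SI(SK(KS)))(KS(SI(SK(KS))))(K(KI(IK)(S(IK))))
  [8] SI(SK(KS))(K(KI(IK)(S(IK))))
  [9] I(K(KI(IK)(S(IK))))(SK(KS)(K(KI(IK)(S(IK)))))
  [10] K(KI(IK)(S(IK)))(SK(KS)(K(KI(IK)(S(IK)))))
  [11] KI(IK)(S(IK))
  [12] I(S(IK))
  [13] S(IK)
  [14] SK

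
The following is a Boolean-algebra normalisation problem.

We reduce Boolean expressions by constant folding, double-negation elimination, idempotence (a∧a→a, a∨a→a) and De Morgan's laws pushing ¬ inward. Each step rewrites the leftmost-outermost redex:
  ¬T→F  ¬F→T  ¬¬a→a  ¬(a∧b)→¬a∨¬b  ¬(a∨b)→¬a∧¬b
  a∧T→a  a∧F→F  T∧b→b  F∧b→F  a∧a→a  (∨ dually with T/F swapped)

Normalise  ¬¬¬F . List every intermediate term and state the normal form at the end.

Answer: normal form = T  (in 2 steps)

Derivation:
  start: ¬¬¬F
  step 1: ¬F
  step 2: T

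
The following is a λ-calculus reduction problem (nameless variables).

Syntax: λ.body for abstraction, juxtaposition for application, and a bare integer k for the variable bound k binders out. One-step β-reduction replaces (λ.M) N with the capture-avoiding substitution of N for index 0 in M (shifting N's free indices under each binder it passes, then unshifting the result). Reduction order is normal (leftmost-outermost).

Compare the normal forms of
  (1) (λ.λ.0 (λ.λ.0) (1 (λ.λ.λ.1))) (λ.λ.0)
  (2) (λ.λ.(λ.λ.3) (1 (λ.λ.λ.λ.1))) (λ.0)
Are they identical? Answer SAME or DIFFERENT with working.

Term A:
  start: (λ.λ.0 (λ.λ.0) (1 (λ.λ.λ.1))) (λ.λ.0)
  [1] λ.0 (λ.λ.0) ((λ.λ.0) (λ.λ.λ.1))
  [2] λ.0 (λ.λ.0) (λ.0)

Term B:
  start: (λ.λ.(λ.λ.3) (1 (λ.λ.λ.λ.1))) (λ.0)
  [1] λ.(λ.λ.λ.0) ((λ.0) (λ.λ.λ.λ.1))
  [2] λ.λ.λ.0

Answer: DIFFERENT — A ⇓ λ.0 (λ.λ.0) (λ.0), B ⇓ λ.λ.λ.0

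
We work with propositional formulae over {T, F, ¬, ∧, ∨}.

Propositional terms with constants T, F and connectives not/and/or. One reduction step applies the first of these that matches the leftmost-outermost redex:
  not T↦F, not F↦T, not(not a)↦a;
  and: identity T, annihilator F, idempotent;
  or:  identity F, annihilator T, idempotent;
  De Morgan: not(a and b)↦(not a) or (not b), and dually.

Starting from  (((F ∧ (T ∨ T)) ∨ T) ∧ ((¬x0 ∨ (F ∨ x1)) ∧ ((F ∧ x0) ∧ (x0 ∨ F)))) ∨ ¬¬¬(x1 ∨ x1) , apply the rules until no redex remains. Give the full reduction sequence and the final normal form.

Answer: normal form = ¬x1  (in 10 steps)

Working:
  start: (((F ∧ (T ∨ T)) ∨ T) ∧ ((¬x0 ∨ (F ∨ x1)) ∧ ((F ∧ x0) ∧ (x0 ∨ F)))) ∨ ¬¬¬(x1 ∨ x1)
  →1  (T ∧ ((¬x0 ∨ (F ∨ x1)) ∧ ((F ∧ x0) ∧ (x0 ∨ F)))) ∨ ¬¬¬(x1 ∨ x1)
  →2  ((¬x0 ∨ (F ∨ x1)) ∧ ((F ∧ x0) ∧ (x0 ∨ F))) ∨ ¬¬¬(x1 ∨ x1)
  →3  ((¬x0 ∨ x1) ∧ ((F ∧ x0) ∧ (x0 ∨ F))) ∨ ¬¬¬(x1 ∨ x1)
  →4  ((¬x0 ∨ x1) ∧ (F ∧ (x0 ∨ F))) ∨ ¬¬¬(x1 ∨ x1)
  →5  ((¬x0 ∨ x1) ∧ F) ∨ ¬¬¬(x1 ∨ x1)
  →6  F ∨ ¬¬¬(x1 ∨ x1)
  →7  ¬¬¬(x1 ∨ x1)
  →8  ¬(x1 ∨ x1)
  →9  ¬x1 ∧ ¬x1
  →10  ¬x1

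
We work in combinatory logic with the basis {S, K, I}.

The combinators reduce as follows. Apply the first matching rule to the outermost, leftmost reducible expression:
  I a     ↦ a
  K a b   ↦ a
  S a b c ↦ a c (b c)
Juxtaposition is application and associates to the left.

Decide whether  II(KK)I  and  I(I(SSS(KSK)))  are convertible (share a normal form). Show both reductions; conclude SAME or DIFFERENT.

Term A:
  start: II(KK)I
  →1  I(KK)I
  →2  KKI
  →3  K

Term B:
  start: I(I(SSS(KSK)))
  →1  I(SSS(KSK))
  →2  SSS(KSK)
  →3  S(KSK)(S(KSK))
  →4  SS(S(KSK))
  →5  SS(SS)

Answer: DIFFERENT — A ⇓ K, B ⇓ SS(SS)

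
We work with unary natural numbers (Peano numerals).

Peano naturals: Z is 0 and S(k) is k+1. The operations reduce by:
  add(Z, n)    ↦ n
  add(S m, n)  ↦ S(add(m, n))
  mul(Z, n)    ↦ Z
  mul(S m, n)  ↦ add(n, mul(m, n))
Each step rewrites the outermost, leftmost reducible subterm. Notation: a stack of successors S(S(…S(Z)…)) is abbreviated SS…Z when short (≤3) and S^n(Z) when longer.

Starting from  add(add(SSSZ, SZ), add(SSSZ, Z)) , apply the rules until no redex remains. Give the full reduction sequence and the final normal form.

  start: add(add(SSSZ, SZ), add(SSSZ, Z))
  step 1: add(S(add(SSZ, SZ)), add(SSSZ, Z))
  step 2: S(add(add(SSZ, SZ), add(SSSZ, Z)))
  step 3: S(add(S(add(SZ, SZ)), add(SSSZ, Z)))
  step 4: S(S(add(add(SZ, SZ), add(SSSZ, Z))))
  step 5: S(S(add(S(add(Z, SZ)), add(SSSZ, Z))))
  step 6: S(S(S(add(add(Z, SZ), add(SSSZ, Z)))))
  step 7: S(S(S(add(SZ, add(SSSZ, Z)))))
  step 8: S(S(S(S(add(Z, add(SSSZ, Z))))))
  step 9: S(S(S(S(add(SSSZ, Z)))))
  step 10: S(S(S(S(S(add(SSZ, Z))))))
  step 11: S(S(S(S(S(S(add(SZ, Z)))))))
  step 12: S(S(S(S(S(S(S(add(Z, Z))))))))
  step 13: S^7(Z)

Answer: normal form = S^7(Z)  (in 13 steps)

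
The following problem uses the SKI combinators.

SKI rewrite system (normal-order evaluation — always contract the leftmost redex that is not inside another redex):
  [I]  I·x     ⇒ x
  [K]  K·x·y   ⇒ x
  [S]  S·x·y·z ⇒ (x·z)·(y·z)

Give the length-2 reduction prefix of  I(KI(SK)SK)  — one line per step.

  start: I(KI(SK)SK)
  [1] KI(SK)SK
  [2] ISK

Answer: after 2 steps: ISK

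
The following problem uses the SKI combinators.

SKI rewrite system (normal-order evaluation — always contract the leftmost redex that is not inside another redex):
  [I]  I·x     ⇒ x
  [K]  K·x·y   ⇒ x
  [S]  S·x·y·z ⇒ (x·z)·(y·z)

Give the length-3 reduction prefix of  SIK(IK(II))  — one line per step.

Answer: after 3 steps: K(II)(K(IK(II)))

Reduction:
  start: SIK(IK(II))
  step 1: I(IK(II))(K(IK(II)))
  step 2: IK(II)(K(IK(II)))
  step 3: K(II)(K(IK(II)))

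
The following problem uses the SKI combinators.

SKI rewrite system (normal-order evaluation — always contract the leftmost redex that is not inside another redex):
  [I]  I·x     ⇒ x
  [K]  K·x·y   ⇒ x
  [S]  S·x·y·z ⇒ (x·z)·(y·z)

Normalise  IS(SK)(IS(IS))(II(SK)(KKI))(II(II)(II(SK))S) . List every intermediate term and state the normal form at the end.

Answer: normal form = S(SKS)(SKS)  (in 23 steps)

Derivation:
  start: IS(SK)(IS(IS))(II(SK)(KKI))(II(II)(II(SK))S)
  →1  S(SK)(IS(IS))(II(SK)(KKI))(II(II)(II(SK))S)
  →2  SK(II(SK)(KKI))(IS(IS)(II(SK)(KKI)))(II(II)(II(SK))S)
  →3  K(IS(IS)(II(SK)(KKI)))(II(SK)(KKI)(IS(IS)(II(SK)(KKI))))(II(II)(II(SK))S)
  →4  IS(IS)(II(SK)(KKI))(II(II)(II(SK))S)
  →5  S(IS)(II(SK)(KKI))(II(II)(II(SK))S)
  →6  IS(II(II)(II(SK))S)(II(SK)(KKI)(II(II)(II(SK))S))
  →7  S(II(II)(II(SK))S)(II(SK)(KKI)(II(II)(II(SK))S))
  →8  S(I(II)(II(SK))S)(II(SK)(KKI)(II(II)(II(SK))S))
  →9  S(II(II(SK))S)(II(SK)(KKI)(II(II)(II(SK))S))
  →10  S(I(II(SK))S)(II(SK)(KKI)(II(II)(II(SK))S))
  →11  S(II(SK)S)(II(SK)(KKI)(II(II)(II(SK))S))
  →12  S(I(SK)S)(II(SK)(KKI)(II(II)(II(SK))S))
  →13  S(SKS)(II(SK)(KKI)(II(II)(II(SK))S))
  →14  S(SKS)(I(SK)(KKI)(II(II)(II(SK))S))
  →15  S(SKS)(SK(KKI)(II(II)(II(SK))S))
  →16  S(SKS)(K(II(II)(II(SK))S)(KKI(II(II)(II(SK))S)))
  →17  S(SKS)(II(II)(II(SK))S)
  →18  S(SKS)(I(II)(II(SK))S)
  →19  S(SKS)(II(II(SK))S)
  →20  S(SKS)(I(II(SK))S)
  →21  S(SKS)(II(SK)S)
  →22  S(SKS)(I(SK)S)
  →23  S(SKS)(SKS)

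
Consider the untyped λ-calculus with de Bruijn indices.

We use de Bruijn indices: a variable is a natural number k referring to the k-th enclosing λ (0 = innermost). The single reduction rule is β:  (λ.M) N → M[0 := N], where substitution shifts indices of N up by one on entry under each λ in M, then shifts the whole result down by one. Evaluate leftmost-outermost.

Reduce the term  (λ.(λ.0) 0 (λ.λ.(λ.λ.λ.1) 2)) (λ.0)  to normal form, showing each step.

Answer: normal form = λ.λ.λ.λ.1  (in 4 steps)

Working:
  start: (λ.(λ.0) 0 (λ.λ.(λ.λ.λ.1) 2)) (λ.0)
  step 1: (λ.0) (λ.0) (λ.λ.(λ.λ.λ.1) (λ.0))
  step 2: (λ.0) (λ.λ.(λ.λ.λ.1) (λ.0))
  step 3: λ.λ.(λ.λ.λ.1) (λ.0)
  step 4: λ.λ.λ.λ.1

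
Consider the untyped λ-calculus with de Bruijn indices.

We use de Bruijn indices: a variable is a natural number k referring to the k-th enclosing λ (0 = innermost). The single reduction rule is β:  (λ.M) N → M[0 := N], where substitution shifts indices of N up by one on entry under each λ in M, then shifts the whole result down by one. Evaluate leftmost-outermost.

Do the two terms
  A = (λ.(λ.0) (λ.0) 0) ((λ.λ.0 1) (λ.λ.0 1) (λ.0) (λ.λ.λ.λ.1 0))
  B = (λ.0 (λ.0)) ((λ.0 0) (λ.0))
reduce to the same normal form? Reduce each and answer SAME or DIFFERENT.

Answer: DIFFERENT — A ⇓ λ.0 (λ.λ.λ.λ.1 0), B ⇓ λ.0

Derivation:
Term A:
  start: (λ.(λ.0) (λ.0) 0) ((λ.λ.0 1) (λ.λ.0 1) (λ.0) (λ.λ.λ.λ.1 0))
  [1] (λ.0) (λ.0) ((λ.λ.0 1) (λ.λ.0 1) (λ.0) (λ.λ.λ.λ.1 0))
  [2] (λ.0) ((λ.λ.0 1) (λ.λ.0 1) (λ.0) (λ.λ.λ.λ.1 0))
  [3] (λ.λ.0 1) (λ.λ.0 1) (λ.0) (λ.λ.λ.λ.1 0)
  [4] (λ.0 (λ.λ.0 1)) (λ.0) (λ.λ.λ.λ.1 0)
  [5] (λ.0) (λ.λ.0 1) (λ.λ.λ.λ.1 0)
  [6] (λ.λ.0 1) (λ.λ.λ.λ.1 0)
  [7] λ.0 (λ.λ.λ.λ.1 0)

Term B:
  start: (λ.0 (λ.0)) ((λ.0 0) (λ.0))
  [1] (λ.0 0) (λ.0) (λ.0)
  [2] (λ.0) (λ.0) (λ.0)
  [3] (λ.0) (λ.0)
  [4] λ.0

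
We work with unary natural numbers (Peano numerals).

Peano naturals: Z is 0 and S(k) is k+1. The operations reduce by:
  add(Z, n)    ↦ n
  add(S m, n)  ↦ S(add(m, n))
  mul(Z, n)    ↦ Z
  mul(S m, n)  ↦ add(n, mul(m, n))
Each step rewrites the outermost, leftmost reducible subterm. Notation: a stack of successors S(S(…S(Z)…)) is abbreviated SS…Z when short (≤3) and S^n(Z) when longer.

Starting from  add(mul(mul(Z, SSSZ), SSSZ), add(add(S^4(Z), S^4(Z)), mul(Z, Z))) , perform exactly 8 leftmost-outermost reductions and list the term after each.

  start: add(mul(mul(Z, SSSZ), SSSZ), add(add(S^4(Z), S^4(Z)), mul(Z, Z)))
  [1] add(mul(Z, SSSZ), add(add(S^4(Z), S^4(Z)), mul(Z, Z)))
  [2] add(Z, add(add(S^4(Z), S^4(Z)), mul(Z, Z)))
  [3] add(add(S^4(Z), S^4(Z)), mul(Z, Z))
  [4] add(S(add(SSSZ, S^4(Z))), mul(Z, Z))
  [5] S(add(add(SSSZ, S^4(Z)), mul(Z, Z)))
  [6] S(add(S(add(SSZ, S^4(Z))), mul(Z, Z)))
  [7] S(S(add(add(SSZ, S^4(Z)), mul(Z, Z))))
  [8] S(S(add(S(add(SZ, S^4(Z))), mul(Z, Z))))

Answer: after 8 steps: S(S(add(S(add(SZ, S^4(Z))), mul(Z, Z))))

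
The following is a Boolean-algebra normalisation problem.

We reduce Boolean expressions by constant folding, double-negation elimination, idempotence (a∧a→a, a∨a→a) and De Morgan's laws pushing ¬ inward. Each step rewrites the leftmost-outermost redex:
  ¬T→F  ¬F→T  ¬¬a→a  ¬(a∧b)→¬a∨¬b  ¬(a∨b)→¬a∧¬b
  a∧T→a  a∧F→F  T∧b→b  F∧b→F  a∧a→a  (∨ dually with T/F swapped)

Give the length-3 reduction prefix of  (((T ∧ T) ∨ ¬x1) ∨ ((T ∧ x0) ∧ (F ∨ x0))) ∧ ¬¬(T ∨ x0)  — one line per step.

  start: (((T ∧ T) ∨ ¬x1) ∨ ((T ∧ x0) ∧ (F ∨ x0))) ∧ ¬¬(T ∨ x0)
  step 1: ((T ∨ ¬x1) ∨ ((T ∧ x0) ∧ (F ∨ x0))) ∧ ¬¬(T ∨ x0)
  step 2: (T ∨ ((T ∧ x0) ∧ (F ∨ x0))) ∧ ¬¬(T ∨ x0)
  step 3: T ∧ ¬¬(T ∨ x0)

Answer: after 3 steps: T ∧ ¬¬(T ∨ x0)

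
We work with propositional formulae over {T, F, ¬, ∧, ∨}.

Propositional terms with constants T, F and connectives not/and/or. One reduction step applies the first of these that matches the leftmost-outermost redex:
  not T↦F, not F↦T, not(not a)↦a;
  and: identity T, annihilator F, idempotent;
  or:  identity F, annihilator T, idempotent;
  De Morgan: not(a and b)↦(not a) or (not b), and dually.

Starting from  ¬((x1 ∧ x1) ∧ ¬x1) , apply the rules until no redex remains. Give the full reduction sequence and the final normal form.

Answer: normal form = ¬x1 ∨ x1  (in 4 steps)

Reduction:
  start: ¬((x1 ∧ x1) ∧ ¬x1)
  step 1: ¬(x1 ∧ x1) ∨ ¬¬x1
  step 2: (¬x1 ∨ ¬x1) ∨ ¬¬x1
  step 3: ¬x1 ∨ ¬¬x1
  step 4: ¬x1 ∨ x1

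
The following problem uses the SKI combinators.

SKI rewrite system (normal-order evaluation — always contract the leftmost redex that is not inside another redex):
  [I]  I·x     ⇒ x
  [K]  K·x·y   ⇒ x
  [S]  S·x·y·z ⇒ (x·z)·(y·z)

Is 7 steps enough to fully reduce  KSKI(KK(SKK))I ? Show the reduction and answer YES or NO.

Answer: YES — reaches normal form KI in 5 ≤ 7 steps

Derivation:
  start: KSKI(KK(SKK))I
  [1] SI(KK(SKK))I
  [2] II(KK(SKK)I)
  [3] I(KK(SKK)I)
  [4] KK(SKK)I
  [5] KI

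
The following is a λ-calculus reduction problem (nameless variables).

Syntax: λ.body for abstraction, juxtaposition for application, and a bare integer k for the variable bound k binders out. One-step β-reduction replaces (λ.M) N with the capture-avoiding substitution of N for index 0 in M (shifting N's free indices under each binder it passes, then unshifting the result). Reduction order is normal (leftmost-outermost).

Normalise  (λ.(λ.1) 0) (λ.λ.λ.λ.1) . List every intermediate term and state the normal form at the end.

Answer: normal form = λ.λ.λ.λ.1  (in 2 steps)

Working:
  start: (λ.(λ.1) 0) (λ.λ.λ.λ.1)
  →1  (λ.λ.λ.λ.λ.1) (λ.λ.λ.λ.1)
  →2  λ.λ.λ.λ.1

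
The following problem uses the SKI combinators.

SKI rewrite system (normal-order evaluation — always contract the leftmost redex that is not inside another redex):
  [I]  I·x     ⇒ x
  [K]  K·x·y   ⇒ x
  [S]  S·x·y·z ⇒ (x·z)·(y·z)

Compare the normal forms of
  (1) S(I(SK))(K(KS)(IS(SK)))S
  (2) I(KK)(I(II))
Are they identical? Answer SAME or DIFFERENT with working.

Term A:
  start: S(I(SK))(K(KS)(IS(SK)))S
  step 1: I(SK)S(K(KS)(IS(SK))S)
  step 2: SKS(K(KS)(IS(SK))S)
  step 3: K(K(KS)(IS(SK))S)(S(K(KS)(IS(SK))S))
  step 4: K(KS)(IS(SK))S
  step 5: KSS
  step 6: S

Term B:
  start: I(KK)(I(II))
  step 1: KK(I(II))
  step 2: K

Answer: DIFFERENT — A ⇓ S, B ⇓ K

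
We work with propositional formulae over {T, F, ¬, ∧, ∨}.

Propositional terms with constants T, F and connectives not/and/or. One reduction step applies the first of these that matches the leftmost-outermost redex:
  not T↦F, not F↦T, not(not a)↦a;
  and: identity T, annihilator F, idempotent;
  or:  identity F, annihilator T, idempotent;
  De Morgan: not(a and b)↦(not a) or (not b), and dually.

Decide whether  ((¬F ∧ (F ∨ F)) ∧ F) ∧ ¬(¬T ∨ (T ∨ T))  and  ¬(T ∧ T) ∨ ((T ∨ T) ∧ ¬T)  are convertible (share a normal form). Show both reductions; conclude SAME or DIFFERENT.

Answer: SAME — A ⇓ F, B ⇓ F

Working:
Term A:
  start: ((¬F ∧ (F ∨ F)) ∧ F) ∧ ¬(¬T ∨ (T ∨ T))
  [1] F ∧ ¬(¬T ∨ (T ∨ T))
  [2] F

Term B:
  start: ¬(T ∧ T) ∨ ((T ∨ T) ∧ ¬T)
  [1] (¬T ∨ ¬T) ∨ ((T ∨ T) ∧ ¬T)
  [2] ¬T ∨ ((T ∨ T) ∧ ¬T)
  [3] F ∨ ((T ∨ T) ∧ ¬T)
  [4] (T ∨ T) ∧ ¬T
  [5] T ∧ ¬T
  [6] ¬T
  [7] F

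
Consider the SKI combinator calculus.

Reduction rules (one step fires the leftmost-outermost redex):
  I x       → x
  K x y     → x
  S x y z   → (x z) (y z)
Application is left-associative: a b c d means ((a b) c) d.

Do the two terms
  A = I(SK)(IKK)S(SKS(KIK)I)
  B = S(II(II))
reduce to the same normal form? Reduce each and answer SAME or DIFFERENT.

Answer: SAME — A ⇓ SI, B ⇓ SI

Derivation:
Term A:
  start: I(SK)(IKK)S(SKS(KIK)I)
  step 1: SK(IKK)S(SKS(KIK)I)
  step 2: KS(IKKS)(SKS(KIK)I)
  step 3: S(SKS(KIK)I)
  step 4: S(K(KIK)(S(KIK))I)
  step 5: S(KIKI)
  step 6: S(II)
  step 7: SI

Term B:
  start: S(II(II))
  step 1: S(I(II))
  step 2: S(II)
  step 3: SI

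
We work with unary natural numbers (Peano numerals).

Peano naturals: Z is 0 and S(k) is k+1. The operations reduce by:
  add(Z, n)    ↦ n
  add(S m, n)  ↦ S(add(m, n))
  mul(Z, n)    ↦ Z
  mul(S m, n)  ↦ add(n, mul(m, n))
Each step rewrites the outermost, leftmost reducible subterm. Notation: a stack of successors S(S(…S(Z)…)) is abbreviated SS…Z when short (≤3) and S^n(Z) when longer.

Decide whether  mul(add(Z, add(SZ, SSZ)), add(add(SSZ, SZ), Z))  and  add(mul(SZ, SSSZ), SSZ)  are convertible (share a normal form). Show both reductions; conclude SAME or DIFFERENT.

Answer: DIFFERENT — A ⇓ S^9(Z), B ⇓ S^5(Z)

Reduction:
Term A:
  start: mul(add(Z, add(SZ, SSZ)), add(add(SSZ, SZ), Z))
  step 1: mul(add(SZ, SSZ), add(add(SSZ, SZ), Z))
  step 2: mul(S(add(Z, SSZ)), add(add(SSZ, SZ), Z))
  step 3: add(add(add(SSZ, SZ), Z), mul(add(Z, SSZ), add(add(SSZ, SZ), Z)))
  step 4: add(add(S(add(SZ, SZ)), Z), mul(add(Z, SSZ), add(add(SSZ, SZ), Z)))
  step 5: add(S(add(add(SZ, SZ), Z)), mul(add(Z, SSZ), add(add(SSZ, SZ), Z)))
  step 6: S(add(add(add(SZ, SZ), Z), mul(add(Z, SSZ), add(add(SSZ, SZ), Z))))
  step 7: S(add(add(S(add(Z, SZ)), Z), mul(add(Z, SSZ), add(add(SSZ, SZ), Z))))
  step 8: S(add(S(add(add(Z, SZ), Z)), mul(add(Z, SSZ), add(add(SSZ, SZ), Z))))
  step 9: S(S(add(add(add(Z, SZ), Z), mul(add(Z, SSZ), add(add(SSZ, SZ), Z)))))
  step 10: S(S(add(add(SZ, Z), mul(add(Z, SSZ), add(add(SSZ, SZ), Z)))))
  step 11: S(S(add(S(add(Z, Z)), mul(add(Z, SSZ), add(add(SSZ, SZ), Z)))))
  step 12: S(S(S(add(add(Z, Z), mul(add(Z, SSZ), add(add(SSZ, SZ), Z))))))
  step 13: S(S(S(add(Z, mul(add(Z, SSZ), add(add(SSZ, SZ), Z))))))
  step 14: S(S(S(mul(add(Z, SSZ), add(add(SSZ, SZ), Z)))))
  step 15: S(S(S(mul(SSZ, add(add(SSZ, SZ), Z)))))
  step 16: S(S(S(add(add(add(SSZ, SZ), Z), mul(SZ, add(add(SSZ, SZ), Z))))))
  step 17: S(S(S(add(add(S(add(SZ, SZ)), Z), mul(SZ, add(add(SSZ, SZ), Z))))))
  step 18: S(S(S(add(S(add(add(SZ, SZ), Z)), mul(SZ, add(add(SSZ, SZ), Z))))))
  step 19: S(S(S(S(add(add(add(SZ, SZ), Z), mul(SZ, add(add(SSZ, SZ), Z)))))))
  step 20: S(S(S(S(add(add(S(add(Z, SZ)), Z), mul(SZ, add(add(SSZ, SZ), Z)))))))
  step 21: S(S(S(S(add(S(add(add(Z, SZ), Z)), mul(SZ, add(add(SSZ, SZ), Z)))))))
  step 22: S(S(S(S(S(add(add(add(Z, SZ), Z), mul(SZ, add(add(SSZ, SZ), Z))))))))
  step 23: S(S(S(S(S(add(add(SZ, Z), mul(SZ, add(add(SSZ, SZ), Z))))))))
  step 24: S(S(S(S(S(add(S(add(Z, Z)), mul(SZ, add(add(SSZ, SZ), Z))))))))
  step 25: S(S(S(S(S(S(add(add(Z, Z), mul(SZ, add(add(SSZ, SZ), Z)))))))))
  step 26: S(S(S(S(S(S(add(Z, mul(SZ, add(add(SSZ, SZ), Z)))))))))
  step 27: S(S(S(S(S(S(mul(SZ, add(add(SSZ, SZ), Z))))))))
  step 28: S(S(S(S(S(S(add(add(add(SSZ, SZ), Z), mul(Z, add(add(SSZ, SZ), Z)))))))))
  step 29: S(S(S(S(S(S(add(add(S(add(SZ, SZ)), Z), mul(Z, add(add(SSZ, SZ), Z)))))))))
  step 30: S(S(S(S(S(S(add(S(add(add(SZ, SZ), Z)), mul(Z, add(add(SSZ, SZ), Z)))))))))
  step 31: S(S(S(S(S(S(S(add(add(add(SZ, SZ), Z), mul(Z, add(add(SSZ, SZ), Z))))))))))
  step 32: S(S(S(S(S(S(S(add(add(S(add(Z, SZ)), Z), mul(Z, add(add(SSZ, SZ), Z))))))))))
  step 33: S(S(S(S(S(S(S(add(S(add(add(Z, SZ), Z)), mul(Z, add(add(SSZ, SZ), Z))))))))))
  step 34: S(S(S(S(S(S(S(S(add(add(add(Z, SZ), Z), mul(Z, add(add(SSZ, SZ), Z)))))))))))
  step 35: S(S(S(S(S(S(S(S(add(add(SZ, Z), mul(Z, add(add(SSZ, SZ), Z)))))))))))
  step 36: S(S(S(S(S(S(S(S(add(S(add(Z, Z)), mul(Z, add(add(SSZ, SZ), Z)))))))))))
  step 37: S(S(S(S(S(S(S(S(S(add(add(Z, Z), mul(Z, add(add(SSZ, SZ), Z))))))))))))
  step 38: S(S(S(S(S(S(S(S(S(add(Z, mul(Z, add(add(SSZ, SZ), Z))))))))))))
  step 39: S(S(S(S(S(S(S(S(S(mul(Z, add(add(SSZ, SZ), Z)))))))))))
  step 40: S^9(Z)

Term B:
  start: add(mul(SZ, SSSZ), SSZ)
  step 1: add(add(SSSZ, mul(Z, SSSZ)), SSZ)
  step 2: add(S(add(SSZ, mul(Z, SSSZ))), SSZ)
  step 3: S(add(add(SSZ, mul(Z, SSSZ)), SSZ))
  step 4: S(add(S(add(SZ, mul(Z, SSSZ))), SSZ))
  step 5: S(S(add(add(SZ, mul(Z, SSSZ)), SSZ)))
  step 6: S(S(add(S(add(Z, mul(Z, SSSZ))), SSZ)))
  step 7: S(S(S(add(add(Z, mul(Z, SSSZ)), SSZ))))
  step 8: S(S(S(add(mul(Z, SSSZ), SSZ))))
  step 9: S(S(S(add(Z, SSZ))))
  step 10: S^5(Z)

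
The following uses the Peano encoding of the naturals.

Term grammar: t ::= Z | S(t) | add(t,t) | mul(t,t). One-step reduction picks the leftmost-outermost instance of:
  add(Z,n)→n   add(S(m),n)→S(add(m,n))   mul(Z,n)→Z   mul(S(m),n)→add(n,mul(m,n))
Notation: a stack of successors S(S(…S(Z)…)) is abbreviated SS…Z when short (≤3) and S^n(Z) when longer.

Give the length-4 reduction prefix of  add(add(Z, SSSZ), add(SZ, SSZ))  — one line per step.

  start: add(add(Z, SSSZ), add(SZ, SSZ))
  [1] add(SSSZ, add(SZ, SSZ))
  [2] S(add(SSZ, add(SZ, SSZ)))
  [3] S(S(add(SZ, add(SZ, SSZ))))
  [4] S(S(S(add(Z, add(SZ, SSZ)))))

Answer: after 4 steps: S(S(S(add(Z, add(SZ, SSZ)))))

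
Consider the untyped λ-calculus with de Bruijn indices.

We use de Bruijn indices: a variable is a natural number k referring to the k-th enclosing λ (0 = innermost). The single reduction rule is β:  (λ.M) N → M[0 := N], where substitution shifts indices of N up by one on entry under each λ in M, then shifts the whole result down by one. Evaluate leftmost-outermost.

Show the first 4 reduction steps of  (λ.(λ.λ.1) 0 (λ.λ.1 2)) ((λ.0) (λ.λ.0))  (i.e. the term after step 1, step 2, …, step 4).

  start: (λ.(λ.λ.1) 0 (λ.λ.1 2)) ((λ.0) (λ.λ.0))
  →1  (λ.λ.1) ((λ.0) (λ.λ.0)) (λ.λ.1 ((λ.0) (λ.λ.0)))
  →2  (λ.(λ.0) (λ.λ.0)) (λ.λ.1 ((λ.0) (λ.λ.0)))
  →3  (λ.0) (λ.λ.0)
  →4  λ.λ.0

Answer: after 4 steps: λ.λ.0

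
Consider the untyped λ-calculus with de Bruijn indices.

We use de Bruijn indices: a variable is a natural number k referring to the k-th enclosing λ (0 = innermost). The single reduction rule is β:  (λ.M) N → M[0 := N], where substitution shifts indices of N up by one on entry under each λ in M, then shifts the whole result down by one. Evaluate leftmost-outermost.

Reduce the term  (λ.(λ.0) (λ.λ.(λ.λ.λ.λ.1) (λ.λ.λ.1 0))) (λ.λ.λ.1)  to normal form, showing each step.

Answer: normal form = λ.λ.λ.λ.λ.1  (in 3 steps)

Reduction:
  start: (λ.(λ.0) (λ.λ.(λ.λ.λ.λ.1) (λ.λ.λ.1 0))) (λ.λ.λ.1)
  →1  (λ.0) (λ.λ.(λ.λ.λ.λ.1) (λ.λ.λ.1 0))
  →2  λ.λ.(λ.λ.λ.λ.1) (λ.λ.λ.1 0)
  →3  λ.λ.λ.λ.λ.1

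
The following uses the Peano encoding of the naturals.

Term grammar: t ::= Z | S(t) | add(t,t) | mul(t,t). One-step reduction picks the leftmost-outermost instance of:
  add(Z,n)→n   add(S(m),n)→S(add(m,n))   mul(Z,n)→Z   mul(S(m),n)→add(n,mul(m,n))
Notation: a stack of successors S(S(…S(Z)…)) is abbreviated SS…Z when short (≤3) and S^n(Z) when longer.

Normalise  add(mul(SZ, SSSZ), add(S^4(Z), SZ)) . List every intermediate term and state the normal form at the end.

Answer: normal form = S^8(Z)  (in 15 steps)

Derivation:
  start: add(mul(SZ, SSSZ), add(S^4(Z), SZ))
  step 1: add(add(SSSZ, mul(Z, SSSZ)), add(S^4(Z), SZ))
  step 2: add(S(add(SSZ, mul(Z, SSSZ))), add(S^4(Z), SZ))
  step 3: S(add(add(SSZ, mul(Z, SSSZ)), add(S^4(Z), SZ)))
  step 4: S(add(S(add(SZ, mul(Z, SSSZ))), add(S^4(Z), SZ)))
  step 5: S(S(add(add(SZ, mul(Z, SSSZ)), add(S^4(Z), SZ))))
  step 6: S(S(add(S(add(Z, mul(Z, SSSZ))), add(S^4(Z), SZ))))
  step 7: S(S(S(add(add(Z, mul(Z, SSSZ)), add(S^4(Z), SZ)))))
  step 8: S(S(S(add(mul(Z, SSSZ), add(S^4(Z), SZ)))))
  step 9: S(S(S(add(Z, add(S^4(Z), SZ)))))
  step 10: S(S(S(add(S^4(Z), SZ))))
  step 11: S(S(S(S(add(SSSZ, SZ)))))
  step 12: S(S(S(S(S(add(SSZ, SZ))))))
  step 13: S(S(S(S(S(S(add(SZ, SZ)))))))
  step 14: S(S(S(S(S(S(S(add(Z, SZ))))))))
  step 15: S^8(Z)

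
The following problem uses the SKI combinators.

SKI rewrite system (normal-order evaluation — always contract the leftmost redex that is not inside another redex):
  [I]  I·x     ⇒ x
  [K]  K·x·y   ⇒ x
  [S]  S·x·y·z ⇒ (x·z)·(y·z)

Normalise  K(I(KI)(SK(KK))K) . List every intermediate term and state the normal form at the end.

Answer: normal form = KK  (in 3 steps)

Working:
  start: K(I(KI)(SK(KK))K)
  step 1: K(KI(SK(KK))K)
  step 2: K(IK)
  step 3: KK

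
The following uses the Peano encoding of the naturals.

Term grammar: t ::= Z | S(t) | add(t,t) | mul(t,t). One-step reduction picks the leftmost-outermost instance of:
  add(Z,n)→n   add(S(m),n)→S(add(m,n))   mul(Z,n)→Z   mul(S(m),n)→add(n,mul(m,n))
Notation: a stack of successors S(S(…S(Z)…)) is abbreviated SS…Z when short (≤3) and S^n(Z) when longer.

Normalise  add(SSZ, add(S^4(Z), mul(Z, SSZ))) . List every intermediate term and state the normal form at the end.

Answer: normal form = S^6(Z)  (in 9 steps)

Derivation:
  start: add(SSZ, add(S^4(Z), mul(Z, SSZ)))
  →1  S(add(SZ, add(S^4(Z), mul(Z, SSZ))))
  →2  S(S(add(Z, add(S^4(Z), mul(Z, SSZ)))))
  →3  S(S(add(S^4(Z), mul(Z, SSZ))))
  →4  S(S(S(add(SSSZ, mul(Z, SSZ)))))
  →5  S(S(S(S(add(SSZ, mul(Z, SSZ))))))
  →6  S(S(S(S(S(add(SZ, mul(Z, SSZ)))))))
  →7  S(S(S(S(S(S(add(Z, mul(Z, SSZ))))))))
  →8  S(S(S(S(S(S(mul(Z, SSZ)))))))
  →9  S^6(Z)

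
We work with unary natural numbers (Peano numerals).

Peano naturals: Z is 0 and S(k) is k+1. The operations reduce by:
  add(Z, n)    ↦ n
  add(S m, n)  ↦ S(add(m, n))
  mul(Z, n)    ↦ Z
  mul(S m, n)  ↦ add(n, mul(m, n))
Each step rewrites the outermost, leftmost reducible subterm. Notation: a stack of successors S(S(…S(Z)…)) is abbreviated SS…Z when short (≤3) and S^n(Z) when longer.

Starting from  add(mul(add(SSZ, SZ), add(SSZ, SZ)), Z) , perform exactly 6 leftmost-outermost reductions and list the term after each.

  start: add(mul(add(SSZ, SZ), add(SSZ, SZ)), Z)
  step 1: add(mul(S(add(SZ, SZ)), add(SSZ, SZ)), Z)
  step 2: add(add(add(SSZ, SZ), mul(add(SZ, SZ), add(SSZ, SZ))), Z)
  step 3: add(add(S(add(SZ, SZ)), mul(add(SZ, SZ), add(SSZ, SZ))), Z)
  step 4: add(S(add(add(SZ, SZ), mul(add(SZ, SZ), add(SSZ, SZ)))), Z)
  step 5: S(add(add(add(SZ, SZ), mul(add(SZ, SZ), add(SSZ, SZ))), Z))
  step 6: S(add(add(S(add(Z, SZ)), mul(add(SZ, SZ), add(SSZ, SZ))), Z))

Answer: after 6 steps: S(add(add(S(add(Z, SZ)), mul(add(SZ, SZ), add(SSZ, SZ))), Z))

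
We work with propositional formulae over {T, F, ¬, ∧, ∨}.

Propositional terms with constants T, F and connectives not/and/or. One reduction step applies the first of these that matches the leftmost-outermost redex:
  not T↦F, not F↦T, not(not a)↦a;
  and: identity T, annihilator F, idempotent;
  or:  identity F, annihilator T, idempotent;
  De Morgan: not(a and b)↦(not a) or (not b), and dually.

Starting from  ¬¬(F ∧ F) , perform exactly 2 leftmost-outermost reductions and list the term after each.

  start: ¬¬(F ∧ F)
  step 1: F ∧ F
  step 2: F

Answer: after 2 steps: F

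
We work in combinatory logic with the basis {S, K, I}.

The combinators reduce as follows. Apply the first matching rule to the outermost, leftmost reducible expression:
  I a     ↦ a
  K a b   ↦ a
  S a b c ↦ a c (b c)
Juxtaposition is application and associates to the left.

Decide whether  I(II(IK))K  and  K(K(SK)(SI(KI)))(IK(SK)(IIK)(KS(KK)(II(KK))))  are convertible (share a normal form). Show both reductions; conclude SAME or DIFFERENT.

Term A:
  start: I(II(IK))K
  →1  II(IK)K
  →2  I(IK)K
  →3  IKK
  →4  KK

Term B:
  start: K(K(SK)(SI(KI)))(IK(SK)(IIK)(KS(KK)(II(KK))))
  →1  K(SK)(SI(KI))
  →2  SK

Answer: DIFFERENT — A ⇓ KK, B ⇓ SK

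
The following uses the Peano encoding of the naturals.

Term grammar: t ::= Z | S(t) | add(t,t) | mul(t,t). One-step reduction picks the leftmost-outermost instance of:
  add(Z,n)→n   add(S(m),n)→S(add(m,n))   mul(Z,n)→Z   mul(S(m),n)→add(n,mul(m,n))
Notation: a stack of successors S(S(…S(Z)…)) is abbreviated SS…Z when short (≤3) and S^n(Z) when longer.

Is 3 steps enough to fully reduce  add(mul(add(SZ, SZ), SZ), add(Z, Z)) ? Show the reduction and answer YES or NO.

  start: add(mul(add(SZ, SZ), SZ), add(Z, Z))
  →1  add(mul(S(add(Z, SZ)), SZ), add(Z, Z))
  →2  add(add(SZ, mul(add(Z, SZ), SZ)), add(Z, Z))
  →3  add(S(add(Z, mul(add(Z, SZ), SZ))), add(Z, Z))

Answer: NO — after 3 steps the term is add(S(add(Z, mul(add(Z, SZ), SZ))), add(Z, Z)), not yet normal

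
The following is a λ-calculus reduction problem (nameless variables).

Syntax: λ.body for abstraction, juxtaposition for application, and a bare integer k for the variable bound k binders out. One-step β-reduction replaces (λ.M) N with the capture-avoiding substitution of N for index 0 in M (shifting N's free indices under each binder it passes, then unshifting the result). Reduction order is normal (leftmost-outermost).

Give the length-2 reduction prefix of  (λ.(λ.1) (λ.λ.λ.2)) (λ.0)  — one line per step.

Answer: after 2 steps: λ.0

Working:
  start: (λ.(λ.1) (λ.λ.λ.2)) (λ.0)
  [1] (λ.λ.0) (λ.λ.λ.2)
  [2] λ.0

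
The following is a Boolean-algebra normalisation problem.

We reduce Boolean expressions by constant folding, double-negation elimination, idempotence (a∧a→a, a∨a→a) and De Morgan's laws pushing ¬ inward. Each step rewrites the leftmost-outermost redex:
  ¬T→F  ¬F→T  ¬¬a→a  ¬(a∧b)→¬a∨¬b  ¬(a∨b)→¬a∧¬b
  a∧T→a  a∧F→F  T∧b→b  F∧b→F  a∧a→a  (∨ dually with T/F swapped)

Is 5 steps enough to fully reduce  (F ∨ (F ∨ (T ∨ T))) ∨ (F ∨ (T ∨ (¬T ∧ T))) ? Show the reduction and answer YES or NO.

Answer: YES — reaches normal form T in 4 ≤ 5 steps

Derivation:
  start: (F ∨ (F ∨ (T ∨ T))) ∨ (F ∨ (T ∨ (¬T ∧ T)))
  step 1: (F ∨ (T ∨ T)) ∨ (F ∨ (T ∨ (¬T ∧ T)))
  step 2: (T ∨ T) ∨ (F ∨ (T ∨ (¬T ∧ T)))
  step 3: T ∨ (F ∨ (T ∨ (¬T ∧ T)))
  step 4: T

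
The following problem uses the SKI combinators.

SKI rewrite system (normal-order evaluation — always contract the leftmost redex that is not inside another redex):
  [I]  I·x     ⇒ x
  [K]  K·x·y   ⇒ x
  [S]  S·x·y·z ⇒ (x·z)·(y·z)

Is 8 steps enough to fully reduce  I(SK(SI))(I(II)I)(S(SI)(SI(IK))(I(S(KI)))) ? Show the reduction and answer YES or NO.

  start: I(SK(SI))(I(II)I)(S(SI)(SI(IK))(I(S(KI))))
  →1  SK(SI)(I(II)I)(S(SI)(SI(IK))(I(S(KI))))
  →2  K(I(II)I)(SI(I(II)I))(S(SI)(SI(IK))(I(S(KI))))
  →3  I(II)I(S(SI)(SI(IK))(I(S(KI))))
  →4  III(S(SI)(SI(IK))(I(S(KI))))
  →5  II(S(SI)(SI(IK))(I(S(KI))))
  →6  I(S(SI)(SI(IK))(I(S(KI))))
  →7  S(SI)(SI(IK))(I(S(KI)))
  →8  SI(I(S(KI)))(SI(IK)(I(S(KI))))

Answer: NO — after 8 steps the term is SI(I(S(KI)))(SI(IK)(I(S(KI)))), not yet normal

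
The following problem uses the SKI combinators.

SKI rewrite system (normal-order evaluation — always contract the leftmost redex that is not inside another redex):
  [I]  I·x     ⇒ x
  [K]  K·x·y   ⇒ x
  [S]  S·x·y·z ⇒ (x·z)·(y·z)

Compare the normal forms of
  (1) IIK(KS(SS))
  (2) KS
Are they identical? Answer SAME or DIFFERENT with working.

Term A:
  start: IIK(KS(SS))
  step 1: IK(KS(SS))
  step 2: K(KS(SS))
  step 3: KS

Term B:
  start: KS

Answer: SAME — A ⇓ KS, B ⇓ KS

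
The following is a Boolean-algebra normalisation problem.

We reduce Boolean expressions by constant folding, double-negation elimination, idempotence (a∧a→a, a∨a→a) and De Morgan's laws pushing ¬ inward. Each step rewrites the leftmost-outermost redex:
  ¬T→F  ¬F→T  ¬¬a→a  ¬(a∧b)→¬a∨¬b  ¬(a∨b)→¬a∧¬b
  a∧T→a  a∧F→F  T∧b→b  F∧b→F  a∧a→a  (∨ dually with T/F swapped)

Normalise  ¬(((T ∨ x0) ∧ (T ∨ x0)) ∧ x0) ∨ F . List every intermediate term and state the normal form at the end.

Answer: normal form = ¬x0  (in 8 steps)

Reduction:
  start: ¬(((T ∨ x0) ∧ (T ∨ x0)) ∧ x0) ∨ F
  step 1: ¬(((T ∨ x0) ∧ (T ∨ x0)) ∧ x0)
  step 2: ¬((T ∨ x0) ∧ (T ∨ x0)) ∨ ¬x0
  step 3: (¬(T ∨ x0) ∨ ¬(T ∨ x0)) ∨ ¬x0
  step 4: ¬(T ∨ x0) ∨ ¬x0
  step 5: (¬T ∧ ¬x0) ∨ ¬x0
  step 6: (F ∧ ¬x0) ∨ ¬x0
  step 7: F ∨ ¬x0
  step 8: ¬x0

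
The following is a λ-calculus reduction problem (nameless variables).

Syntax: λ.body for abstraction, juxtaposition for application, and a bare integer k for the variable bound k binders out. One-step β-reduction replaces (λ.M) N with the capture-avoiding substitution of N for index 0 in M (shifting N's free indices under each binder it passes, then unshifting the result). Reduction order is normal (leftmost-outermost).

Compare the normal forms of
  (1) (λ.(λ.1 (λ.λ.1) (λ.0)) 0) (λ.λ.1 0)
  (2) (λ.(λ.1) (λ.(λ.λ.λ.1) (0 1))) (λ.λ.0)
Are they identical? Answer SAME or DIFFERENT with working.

Answer: SAME — A ⇓ λ.λ.0, B ⇓ λ.λ.0

Reduction:
Term A:
  start: (λ.(λ.1 (λ.λ.1) (λ.0)) 0) (λ.λ.1 0)
  step 1: (λ.(λ.λ.1 0) (λ.λ.1) (λ.0)) (λ.λ.1 0)
  step 2: (λ.λ.1 0) (λ.λ.1) (λ.0)
  step 3: (λ.(λ.λ.1) 0) (λ.0)
  step 4: (λ.λ.1) (λ.0)
  step 5: λ.λ.0

Term B:
  start: (λ.(λ.1) (λ.(λ.λ.λ.1) (0 1))) (λ.λ.0)
  step 1: (λ.λ.λ.0) (λ.(λ.λ.λ.1) (0 (λ.λ.0)))
  step 2: λ.λ.0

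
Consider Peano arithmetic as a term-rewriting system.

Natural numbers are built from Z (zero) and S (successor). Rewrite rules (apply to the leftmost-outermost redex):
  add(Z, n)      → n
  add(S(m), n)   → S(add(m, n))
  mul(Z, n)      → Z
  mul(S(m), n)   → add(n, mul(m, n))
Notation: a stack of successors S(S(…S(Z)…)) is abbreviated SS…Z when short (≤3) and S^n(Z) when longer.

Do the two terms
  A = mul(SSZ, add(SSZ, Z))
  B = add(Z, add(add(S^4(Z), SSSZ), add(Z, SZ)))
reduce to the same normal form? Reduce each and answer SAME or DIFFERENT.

Answer: DIFFERENT — A ⇓ S^4(Z), B ⇓ S^8(Z)

Derivation:
Term A:
  start: mul(SSZ, add(SSZ, Z))
  →1  add(add(SSZ, Z), mul(SZ, add(SSZ, Z)))
  →2  add(S(add(SZ, Z)), mul(SZ, add(SSZ, Z)))
  →3  S(add(add(SZ, Z), mul(SZ, add(SSZ, Z))))
  →4  S(add(S(add(Z, Z)), mul(SZ, add(SSZ, Z))))
  →5  S(S(add(add(Z, Z), mul(SZ, add(SSZ, Z)))))
  →6  S(S(add(Z, mul(SZ, add(SSZ, Z)))))
  →7  S(S(mul(SZ, add(SSZ, Z))))
  →8  S(S(add(add(SSZ, Z), mul(Z, add(SSZ, Z)))))
  →9  S(S(add(S(add(SZ, Z)), mul(Z, add(SSZ, Z)))))
  →10  S(S(S(add(add(SZ, Z), mul(Z, add(SSZ, Z))))))
  →11  S(S(S(add(S(add(Z, Z)), mul(Z, add(SSZ, Z))))))
  →12  S(S(S(S(add(add(Z, Z), mul(Z, add(SSZ, Z)))))))
  →13  S(S(S(S(add(Z, mul(Z, add(SSZ, Z)))))))
  →14  S(S(S(S(mul(Z, add(SSZ, Z))))))
  →15  S^4(Z)

Term B:
  start: add(Z, add(add(S^4(Z), SSSZ), add(Z, SZ)))
  →1  add(add(S^4(Z), SSSZ), add(Z, SZ))
  →2  add(S(add(SSSZ, SSSZ)), add(Z, SZ))
  →3  S(add(add(SSSZ, SSSZ), add(Z, SZ)))
  →4  S(add(S(add(SSZ, SSSZ)), add(Z, SZ)))
  →5  S(S(add(add(SSZ, SSSZ), add(Z, SZ))))
  →6  S(S(add(S(add(SZ, SSSZ)), add(Z, SZ))))
  →7  S(S(S(add(add(SZ, SSSZ), add(Z, SZ)))))
  →8  S(S(S(add(S(add(Z, SSSZ)), add(Z, SZ)))))
  →9  S(S(S(S(add(add(Z, SSSZ), add(Z, SZ))))))
  →10  S(S(S(S(add(SSSZ, add(Z, SZ))))))
  →11  S(S(S(S(S(add(SSZ, add(Z, SZ)))))))
  →12  S(S(S(S(S(S(add(SZ, add(Z, SZ))))))))
  →13  S(S(S(S(S(S(S(add(Z, add(Z, SZ)))))))))
  →14  S(S(S(S(S(S(S(add(Z, SZ))))))))
  →15  S^8(Z)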